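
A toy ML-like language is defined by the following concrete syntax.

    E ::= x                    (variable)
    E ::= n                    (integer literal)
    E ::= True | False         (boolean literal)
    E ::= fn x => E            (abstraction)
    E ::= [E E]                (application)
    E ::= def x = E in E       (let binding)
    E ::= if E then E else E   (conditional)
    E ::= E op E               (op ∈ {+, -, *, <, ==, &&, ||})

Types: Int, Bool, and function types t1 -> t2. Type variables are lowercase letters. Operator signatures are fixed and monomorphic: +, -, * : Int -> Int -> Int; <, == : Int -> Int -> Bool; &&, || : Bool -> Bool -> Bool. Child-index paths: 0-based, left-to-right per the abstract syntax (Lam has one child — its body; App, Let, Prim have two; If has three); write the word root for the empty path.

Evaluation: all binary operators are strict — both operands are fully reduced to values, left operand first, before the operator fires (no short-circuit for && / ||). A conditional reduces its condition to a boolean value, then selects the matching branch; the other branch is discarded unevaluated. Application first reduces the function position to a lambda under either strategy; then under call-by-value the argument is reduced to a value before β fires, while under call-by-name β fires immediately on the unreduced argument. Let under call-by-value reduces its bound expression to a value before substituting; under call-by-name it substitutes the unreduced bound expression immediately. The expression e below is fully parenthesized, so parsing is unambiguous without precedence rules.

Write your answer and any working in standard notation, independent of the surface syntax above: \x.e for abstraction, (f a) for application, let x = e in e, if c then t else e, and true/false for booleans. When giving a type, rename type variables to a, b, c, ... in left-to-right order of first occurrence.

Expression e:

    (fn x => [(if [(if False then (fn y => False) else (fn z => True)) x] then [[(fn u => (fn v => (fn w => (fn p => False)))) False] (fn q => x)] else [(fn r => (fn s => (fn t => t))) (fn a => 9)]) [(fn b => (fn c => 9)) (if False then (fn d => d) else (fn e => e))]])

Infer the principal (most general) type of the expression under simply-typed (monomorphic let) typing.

Answer: a -> Bool -> Bool

Derivation:
  unify Bool ~ Bool
\y._ : b -> Bool
\z._ : c -> Bool
  unify b -> Bool ~ c -> Bool
  unify b ~ c
  unify Bool ~ Bool
x : a
  unify c -> Bool ~ a -> d
  unify c ~ a
  unify Bool ~ d
_ _ : Bool
  unify Bool ~ Bool
\p._ : h -> Bool
\w._ : g -> h -> Bool
\v._ : f -> g -> h -> Bool
\u._ : e -> f -> g -> h -> Bool
  unify e -> f -> g -> h -> Bool ~ Bool -> i
  unify e ~ Bool
  unify f -> g -> h -> Bool ~ i
_ _ : f -> g -> h -> Bool
x : a
\q._ : j -> a
  unify f -> g -> h -> Bool ~ (j -> a) -> k
  unify f ~ j -> a
  unify g -> h -> Bool ~ k
_ _ : g -> h -> Bool
t : n
\t._ : n -> n
\s._ : m -> n -> n
\r._ : l -> m -> n -> n
\a._ : o -> Int
  unify l -> m -> n -> n ~ (o -> Int) -> p
  unify l ~ o -> Int
  unify m -> n -> n ~ p
_ _ : m -> n -> n
  unify g -> h -> Bool ~ m -> n -> n
  unify g ~ m
  unify h -> Bool ~ n -> n
  unify h ~ n
  unify Bool ~ n
\c._ : r -> Int
\b._ : q -> r -> Int
  unify Bool ~ Bool
d : s
\d._ : s -> s
e : t
\e._ : t -> t
  unify s -> s ~ t -> t
  unify s ~ t
  unify t ~ t
  unify q -> r -> Int ~ (t -> t) -> u
  unify q ~ t -> t
  unify r -> Int ~ u
_ _ : r -> Int
  unify m -> Bool -> Bool ~ (r -> Int) -> v
  unify m ~ r -> Int
  unify Bool -> Bool ~ v
_ _ : Bool -> Bool
\x._ : a -> Bool -> Bool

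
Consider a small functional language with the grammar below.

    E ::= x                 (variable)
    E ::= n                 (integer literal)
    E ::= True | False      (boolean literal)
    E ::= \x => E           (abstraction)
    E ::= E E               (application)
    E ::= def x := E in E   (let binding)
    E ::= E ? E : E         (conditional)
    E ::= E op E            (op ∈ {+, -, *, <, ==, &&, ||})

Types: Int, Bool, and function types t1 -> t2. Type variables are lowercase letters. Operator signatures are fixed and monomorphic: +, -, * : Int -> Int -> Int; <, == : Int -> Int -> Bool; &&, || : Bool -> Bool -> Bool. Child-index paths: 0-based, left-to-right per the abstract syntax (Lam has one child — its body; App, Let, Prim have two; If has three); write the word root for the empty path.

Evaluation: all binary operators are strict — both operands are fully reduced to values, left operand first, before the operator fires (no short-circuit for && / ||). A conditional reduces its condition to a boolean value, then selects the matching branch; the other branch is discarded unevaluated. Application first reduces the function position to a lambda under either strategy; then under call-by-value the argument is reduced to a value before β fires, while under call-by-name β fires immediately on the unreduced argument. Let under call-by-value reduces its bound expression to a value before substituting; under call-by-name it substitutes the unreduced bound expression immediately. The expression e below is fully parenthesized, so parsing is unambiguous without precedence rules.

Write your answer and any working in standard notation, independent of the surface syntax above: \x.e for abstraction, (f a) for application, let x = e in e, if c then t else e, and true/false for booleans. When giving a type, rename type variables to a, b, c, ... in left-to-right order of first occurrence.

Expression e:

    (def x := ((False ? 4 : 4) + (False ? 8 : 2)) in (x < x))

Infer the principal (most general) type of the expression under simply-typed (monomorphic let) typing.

Derivation:
  unify Bool ~ Bool
  unify Int ~ Int
  unify Int ~ Int
  unify Bool ~ Bool
  unify Int ~ Int
  unify Int ~ Int
let x : Int
x : Int
  unify Int ~ Int
x : Int
  unify Int ~ Int

Answer: Bool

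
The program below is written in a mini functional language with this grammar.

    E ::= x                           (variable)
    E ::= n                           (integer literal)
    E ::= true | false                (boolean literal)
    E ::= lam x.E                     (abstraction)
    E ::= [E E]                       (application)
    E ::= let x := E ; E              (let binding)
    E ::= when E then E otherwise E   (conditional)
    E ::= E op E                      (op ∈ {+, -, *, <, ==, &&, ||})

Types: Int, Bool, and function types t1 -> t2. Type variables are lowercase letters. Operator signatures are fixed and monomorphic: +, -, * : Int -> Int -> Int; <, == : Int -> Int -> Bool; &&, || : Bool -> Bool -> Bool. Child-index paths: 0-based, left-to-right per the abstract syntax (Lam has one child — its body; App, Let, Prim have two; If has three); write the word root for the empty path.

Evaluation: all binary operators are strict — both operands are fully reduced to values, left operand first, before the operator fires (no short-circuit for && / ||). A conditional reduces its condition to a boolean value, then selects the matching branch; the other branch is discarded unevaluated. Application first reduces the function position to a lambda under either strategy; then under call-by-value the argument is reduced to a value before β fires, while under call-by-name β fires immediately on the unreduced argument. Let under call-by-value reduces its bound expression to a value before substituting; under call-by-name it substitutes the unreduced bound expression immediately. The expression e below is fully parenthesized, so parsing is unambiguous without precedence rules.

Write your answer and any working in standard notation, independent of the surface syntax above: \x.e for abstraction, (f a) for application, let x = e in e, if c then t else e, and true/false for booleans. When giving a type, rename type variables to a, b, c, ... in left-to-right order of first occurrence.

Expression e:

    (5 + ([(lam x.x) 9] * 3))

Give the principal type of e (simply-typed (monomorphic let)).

Answer: Int

Trace:
  unify Int ~ Int
x : a
\x._ : a -> a
  unify a -> a ~ Int -> b
  unify a ~ Int
  unify Int ~ b
_ _ : Int
  unify Int ~ Int
  unify Int ~ Int
  unify Int ~ Int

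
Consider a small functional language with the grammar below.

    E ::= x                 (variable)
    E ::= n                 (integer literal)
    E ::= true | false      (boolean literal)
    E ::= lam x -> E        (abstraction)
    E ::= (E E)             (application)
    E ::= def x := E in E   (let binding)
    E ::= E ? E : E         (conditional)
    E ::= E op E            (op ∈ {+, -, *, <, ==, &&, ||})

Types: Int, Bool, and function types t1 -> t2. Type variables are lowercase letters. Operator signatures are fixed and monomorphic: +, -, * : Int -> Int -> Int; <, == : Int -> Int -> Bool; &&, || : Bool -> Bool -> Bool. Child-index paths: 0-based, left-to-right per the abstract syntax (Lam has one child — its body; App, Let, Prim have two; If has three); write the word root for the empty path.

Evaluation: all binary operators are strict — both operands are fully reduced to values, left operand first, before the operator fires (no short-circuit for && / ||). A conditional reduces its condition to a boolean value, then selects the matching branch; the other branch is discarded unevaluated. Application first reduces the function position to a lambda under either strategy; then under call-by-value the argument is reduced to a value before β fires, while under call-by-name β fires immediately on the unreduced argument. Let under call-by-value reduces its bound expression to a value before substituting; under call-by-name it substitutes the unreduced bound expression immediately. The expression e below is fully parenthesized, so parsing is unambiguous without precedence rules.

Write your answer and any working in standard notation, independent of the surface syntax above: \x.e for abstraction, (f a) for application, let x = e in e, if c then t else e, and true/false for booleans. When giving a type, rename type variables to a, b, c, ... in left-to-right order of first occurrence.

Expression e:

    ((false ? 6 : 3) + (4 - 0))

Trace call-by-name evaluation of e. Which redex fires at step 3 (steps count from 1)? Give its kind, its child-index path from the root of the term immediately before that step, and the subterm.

Answer: delta at root : (3 + 4)

Working:
step 0: ((if false then 6 else 3) + (4 - 0))
step 1: [if@0] (3 + (4 - 0))
step 2: [delta@1] (3 + 4)
step 3: [delta@root] 7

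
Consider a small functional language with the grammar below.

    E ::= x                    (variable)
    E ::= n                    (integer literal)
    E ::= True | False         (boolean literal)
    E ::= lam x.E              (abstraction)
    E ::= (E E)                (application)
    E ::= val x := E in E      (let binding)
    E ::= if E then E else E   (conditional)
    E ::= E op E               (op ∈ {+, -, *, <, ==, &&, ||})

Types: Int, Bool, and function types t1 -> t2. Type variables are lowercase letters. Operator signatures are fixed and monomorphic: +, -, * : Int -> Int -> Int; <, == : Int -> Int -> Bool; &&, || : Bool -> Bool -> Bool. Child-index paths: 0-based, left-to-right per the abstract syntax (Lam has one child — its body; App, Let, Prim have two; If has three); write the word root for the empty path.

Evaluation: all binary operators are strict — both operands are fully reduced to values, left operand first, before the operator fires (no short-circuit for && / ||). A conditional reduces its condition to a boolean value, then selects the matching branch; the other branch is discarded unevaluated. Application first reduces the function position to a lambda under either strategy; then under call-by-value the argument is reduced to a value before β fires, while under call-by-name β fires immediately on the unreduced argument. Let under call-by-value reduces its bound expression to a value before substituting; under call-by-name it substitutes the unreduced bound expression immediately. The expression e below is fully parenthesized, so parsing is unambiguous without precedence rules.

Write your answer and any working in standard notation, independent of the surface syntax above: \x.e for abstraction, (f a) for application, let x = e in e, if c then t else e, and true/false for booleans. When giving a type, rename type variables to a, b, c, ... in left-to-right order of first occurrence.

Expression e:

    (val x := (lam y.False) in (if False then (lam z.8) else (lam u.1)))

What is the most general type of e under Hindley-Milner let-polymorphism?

Answer: a -> Int

Working:
\y._ : a -> Bool
let x : forall. a -> Bool
  unify Bool ~ Bool
\z._ : b -> Int
\u._ : c -> Int
  unify b -> Int ~ c -> Int
  unify b ~ c
  unify Int ~ Int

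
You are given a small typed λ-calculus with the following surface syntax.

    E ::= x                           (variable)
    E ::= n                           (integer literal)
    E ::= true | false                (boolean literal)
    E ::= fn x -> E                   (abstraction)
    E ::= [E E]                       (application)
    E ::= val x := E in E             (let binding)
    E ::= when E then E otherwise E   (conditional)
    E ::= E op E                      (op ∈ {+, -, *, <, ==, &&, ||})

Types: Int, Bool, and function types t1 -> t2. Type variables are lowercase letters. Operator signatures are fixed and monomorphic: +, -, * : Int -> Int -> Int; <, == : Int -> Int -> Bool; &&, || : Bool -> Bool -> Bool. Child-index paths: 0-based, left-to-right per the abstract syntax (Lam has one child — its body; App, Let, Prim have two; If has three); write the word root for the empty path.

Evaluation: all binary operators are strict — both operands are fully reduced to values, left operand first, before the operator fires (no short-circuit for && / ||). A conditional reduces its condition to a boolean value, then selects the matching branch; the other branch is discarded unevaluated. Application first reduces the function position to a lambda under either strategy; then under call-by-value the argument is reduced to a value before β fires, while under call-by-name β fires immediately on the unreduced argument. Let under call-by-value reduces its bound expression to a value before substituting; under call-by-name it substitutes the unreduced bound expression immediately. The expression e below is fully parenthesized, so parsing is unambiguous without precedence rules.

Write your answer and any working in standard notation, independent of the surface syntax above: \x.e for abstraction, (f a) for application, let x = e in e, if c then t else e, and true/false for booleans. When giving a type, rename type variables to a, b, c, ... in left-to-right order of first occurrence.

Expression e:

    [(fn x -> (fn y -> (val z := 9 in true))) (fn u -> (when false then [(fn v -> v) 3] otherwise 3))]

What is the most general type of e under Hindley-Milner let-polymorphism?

Answer: a -> Bool

Derivation:
let z : Int
\y._ : b -> Bool
\x._ : a -> b -> Bool
  unify Bool ~ Bool
v : d
\v._ : d -> d
  unify d -> d ~ Int -> e
  unify d ~ Int
  unify Int ~ e
_ _ : Int
  unify Int ~ Int
\u._ : c -> Int
  unify a -> b -> Bool ~ (c -> Int) -> f
  unify a ~ c -> Int
  unify b -> Bool ~ f
_ _ : b -> Bool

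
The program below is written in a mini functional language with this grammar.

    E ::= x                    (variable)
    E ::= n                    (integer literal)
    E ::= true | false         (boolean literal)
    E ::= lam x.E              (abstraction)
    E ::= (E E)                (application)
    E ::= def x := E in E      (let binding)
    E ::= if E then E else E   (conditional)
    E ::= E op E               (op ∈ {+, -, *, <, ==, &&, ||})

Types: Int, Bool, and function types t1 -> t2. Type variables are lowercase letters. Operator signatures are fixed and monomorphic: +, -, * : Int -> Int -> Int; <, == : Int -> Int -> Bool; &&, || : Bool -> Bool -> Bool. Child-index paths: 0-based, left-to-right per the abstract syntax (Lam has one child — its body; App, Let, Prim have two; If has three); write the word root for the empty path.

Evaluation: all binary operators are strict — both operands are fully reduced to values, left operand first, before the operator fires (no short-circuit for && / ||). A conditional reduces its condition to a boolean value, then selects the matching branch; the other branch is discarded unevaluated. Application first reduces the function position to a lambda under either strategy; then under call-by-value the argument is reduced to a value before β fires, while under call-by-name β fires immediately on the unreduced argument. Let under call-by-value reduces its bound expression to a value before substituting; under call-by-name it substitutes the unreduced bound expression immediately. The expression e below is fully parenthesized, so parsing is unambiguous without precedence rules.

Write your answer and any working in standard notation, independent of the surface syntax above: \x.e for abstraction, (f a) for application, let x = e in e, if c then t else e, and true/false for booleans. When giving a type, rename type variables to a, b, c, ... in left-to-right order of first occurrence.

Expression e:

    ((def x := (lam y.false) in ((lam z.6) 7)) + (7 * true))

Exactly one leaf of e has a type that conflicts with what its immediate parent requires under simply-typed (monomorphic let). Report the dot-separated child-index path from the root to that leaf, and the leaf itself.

Derivation:
\y._ : a -> Bool
let x : a -> Bool
\z._ : b -> Int
  unify b -> Int ~ Int -> c
  unify b ~ Int
  unify Int ~ c
_ _ : Int
  unify Int ~ Int
  unify Int ~ Int
  unify Bool ~ Int
  FAIL: mismatch Bool ~ Int

Answer: 1.1 : true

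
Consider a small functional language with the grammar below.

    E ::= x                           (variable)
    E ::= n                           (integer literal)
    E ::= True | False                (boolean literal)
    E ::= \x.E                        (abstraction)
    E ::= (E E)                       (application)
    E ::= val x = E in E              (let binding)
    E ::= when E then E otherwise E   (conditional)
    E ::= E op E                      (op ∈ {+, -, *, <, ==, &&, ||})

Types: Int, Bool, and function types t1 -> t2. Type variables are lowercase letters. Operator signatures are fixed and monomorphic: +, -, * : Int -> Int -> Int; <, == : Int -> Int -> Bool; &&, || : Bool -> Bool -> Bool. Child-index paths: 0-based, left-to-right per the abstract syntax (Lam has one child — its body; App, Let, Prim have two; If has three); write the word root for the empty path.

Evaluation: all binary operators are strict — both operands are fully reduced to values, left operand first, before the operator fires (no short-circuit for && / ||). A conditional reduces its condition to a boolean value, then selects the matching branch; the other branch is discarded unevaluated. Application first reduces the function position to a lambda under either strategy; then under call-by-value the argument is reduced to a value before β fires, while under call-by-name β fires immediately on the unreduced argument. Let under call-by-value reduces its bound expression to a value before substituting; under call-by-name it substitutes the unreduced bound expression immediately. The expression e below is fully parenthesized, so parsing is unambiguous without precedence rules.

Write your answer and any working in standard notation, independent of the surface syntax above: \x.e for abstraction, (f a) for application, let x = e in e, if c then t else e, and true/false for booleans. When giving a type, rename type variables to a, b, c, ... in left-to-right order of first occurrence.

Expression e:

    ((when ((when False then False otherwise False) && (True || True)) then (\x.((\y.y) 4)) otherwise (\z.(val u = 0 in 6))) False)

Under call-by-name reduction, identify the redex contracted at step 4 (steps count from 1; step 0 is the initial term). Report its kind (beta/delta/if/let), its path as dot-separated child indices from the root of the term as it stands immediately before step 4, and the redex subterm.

Derivation:
step 0: ((if ((if false then false else false) && (true || true)) then (\x.((\y.y) 4)) else (\z.(let u = 0 in 6))) false)
step 1: [if@0.0.0] ((if (false && (true || true)) then (\x.((\y.y) 4)) else (\z.(let u = 0 in 6))) false)
step 2: [delta@0.0.1] ((if (false && true) then (\x.((\y.y) 4)) else (\z.(let u = 0 in 6))) false)
step 3: [delta@0.0] ((if false then (\x.((\y.y) 4)) else (\z.(let u = 0 in 6))) false)
step 4: [if@0] ((\z.(let u = 0 in 6)) false)

Answer: if at 0 : (if false then (\x.((\y.y) 4)) else (\z.(let u = 0 in 6)))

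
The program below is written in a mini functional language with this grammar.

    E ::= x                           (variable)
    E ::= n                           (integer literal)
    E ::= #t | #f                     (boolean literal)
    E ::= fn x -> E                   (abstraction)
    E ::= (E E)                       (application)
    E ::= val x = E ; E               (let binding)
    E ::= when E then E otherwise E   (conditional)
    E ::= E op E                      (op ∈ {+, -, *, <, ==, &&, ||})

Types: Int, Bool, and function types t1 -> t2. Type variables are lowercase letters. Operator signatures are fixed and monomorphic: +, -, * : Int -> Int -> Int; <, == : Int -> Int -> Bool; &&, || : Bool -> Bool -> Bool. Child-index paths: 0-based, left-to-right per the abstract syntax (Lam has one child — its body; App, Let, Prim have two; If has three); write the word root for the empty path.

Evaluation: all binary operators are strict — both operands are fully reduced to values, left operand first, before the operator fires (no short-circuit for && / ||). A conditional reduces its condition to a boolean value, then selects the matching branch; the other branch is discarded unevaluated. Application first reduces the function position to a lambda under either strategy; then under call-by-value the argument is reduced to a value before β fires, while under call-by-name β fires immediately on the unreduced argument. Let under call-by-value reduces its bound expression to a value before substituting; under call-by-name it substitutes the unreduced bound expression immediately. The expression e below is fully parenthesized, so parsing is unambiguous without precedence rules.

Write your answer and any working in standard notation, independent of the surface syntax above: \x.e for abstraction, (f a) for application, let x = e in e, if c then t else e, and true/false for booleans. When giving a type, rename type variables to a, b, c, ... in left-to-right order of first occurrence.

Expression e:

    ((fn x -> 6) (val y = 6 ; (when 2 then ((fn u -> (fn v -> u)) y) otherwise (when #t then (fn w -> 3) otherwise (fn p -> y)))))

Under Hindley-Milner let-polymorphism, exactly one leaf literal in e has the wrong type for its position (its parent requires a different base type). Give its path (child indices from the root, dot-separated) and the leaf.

Answer: 1.1.0 : 2

Working:
\x._ : a -> Int
let y : Int
  unify Int ~ Bool
  FAIL: mismatch Int ~ Bool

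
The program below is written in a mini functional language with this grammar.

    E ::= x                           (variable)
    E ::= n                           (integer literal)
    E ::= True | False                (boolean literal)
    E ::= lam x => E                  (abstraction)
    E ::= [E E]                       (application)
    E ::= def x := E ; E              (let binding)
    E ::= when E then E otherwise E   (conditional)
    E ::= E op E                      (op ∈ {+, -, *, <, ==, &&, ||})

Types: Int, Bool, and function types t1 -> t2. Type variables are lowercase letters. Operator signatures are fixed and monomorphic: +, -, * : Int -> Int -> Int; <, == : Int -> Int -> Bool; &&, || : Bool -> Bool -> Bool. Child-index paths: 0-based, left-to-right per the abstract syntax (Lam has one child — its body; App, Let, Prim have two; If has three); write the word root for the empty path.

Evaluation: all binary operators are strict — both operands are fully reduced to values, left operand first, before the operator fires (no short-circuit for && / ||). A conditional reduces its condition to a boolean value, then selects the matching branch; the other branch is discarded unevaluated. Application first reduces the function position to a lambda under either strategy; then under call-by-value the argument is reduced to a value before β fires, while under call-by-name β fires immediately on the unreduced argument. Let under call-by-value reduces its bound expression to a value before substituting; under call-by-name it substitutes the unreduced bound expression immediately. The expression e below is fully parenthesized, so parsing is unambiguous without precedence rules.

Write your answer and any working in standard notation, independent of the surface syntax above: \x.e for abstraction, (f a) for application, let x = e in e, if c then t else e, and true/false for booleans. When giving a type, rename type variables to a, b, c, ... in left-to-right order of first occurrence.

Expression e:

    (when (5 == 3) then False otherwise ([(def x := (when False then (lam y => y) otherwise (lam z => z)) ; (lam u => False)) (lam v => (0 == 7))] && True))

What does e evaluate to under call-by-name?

Answer: false

Derivation:
step 0: (if (5 == 3) then false else (((let x = (if false then (\y.y) else (\z.z)) in (\u.false)) (\v.(0 == 7))) && true))
step 1: [delta@0] (if false then false else (((let x = (if false then (\y.y) else (\z.z)) in (\u.false)) (\v.(0 == 7))) && true))
step 2: [if@root] (((let x = (if false then (\y.y) else (\z.z)) in (\u.false)) (\v.(0 == 7))) && true)
step 3: [let@0.0] (((\u.false) (\v.(0 == 7))) && true)
step 4: [beta@0] (false && true)
step 5: [delta@root] false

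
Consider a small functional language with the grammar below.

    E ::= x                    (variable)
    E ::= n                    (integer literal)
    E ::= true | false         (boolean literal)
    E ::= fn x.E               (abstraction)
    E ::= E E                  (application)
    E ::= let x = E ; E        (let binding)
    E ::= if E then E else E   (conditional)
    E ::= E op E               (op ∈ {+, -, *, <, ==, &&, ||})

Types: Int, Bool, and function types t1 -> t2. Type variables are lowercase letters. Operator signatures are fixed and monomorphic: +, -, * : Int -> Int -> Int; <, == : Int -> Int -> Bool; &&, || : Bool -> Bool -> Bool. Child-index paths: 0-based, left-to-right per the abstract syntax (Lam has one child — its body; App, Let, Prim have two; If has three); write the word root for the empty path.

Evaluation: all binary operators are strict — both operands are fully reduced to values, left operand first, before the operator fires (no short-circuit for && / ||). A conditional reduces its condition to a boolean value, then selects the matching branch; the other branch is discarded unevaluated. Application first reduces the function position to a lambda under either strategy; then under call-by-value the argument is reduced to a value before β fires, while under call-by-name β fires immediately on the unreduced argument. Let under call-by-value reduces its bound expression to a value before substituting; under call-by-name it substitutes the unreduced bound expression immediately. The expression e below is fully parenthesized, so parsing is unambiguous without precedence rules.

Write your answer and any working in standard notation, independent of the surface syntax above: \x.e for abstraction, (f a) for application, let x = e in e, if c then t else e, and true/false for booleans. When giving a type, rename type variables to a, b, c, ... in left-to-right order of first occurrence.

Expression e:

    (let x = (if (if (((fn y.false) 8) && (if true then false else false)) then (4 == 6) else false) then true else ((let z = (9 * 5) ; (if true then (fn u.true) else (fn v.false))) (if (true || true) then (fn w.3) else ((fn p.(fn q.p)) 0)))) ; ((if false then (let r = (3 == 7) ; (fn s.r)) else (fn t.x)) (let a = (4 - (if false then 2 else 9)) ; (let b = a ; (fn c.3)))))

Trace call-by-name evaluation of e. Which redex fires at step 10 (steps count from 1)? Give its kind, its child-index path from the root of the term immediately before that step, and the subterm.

Answer: if at 0 : (if true then (\u.true) else (\v.false))

Working:
step 0: (let x = (if (if (((\y.false) 8) && (if true then false else false)) then (4 == 6) else false) then true else ((let z = (9 * 5) in (if true then (\u.true) else (\v.false))) (if (true || true) then (\w.3) else ((\p.(\q.p)) 0)))) in ((if false then (let r = (3 == 7) in (\s.r)) else (\t.x)) (let a = (4 - (if false then 2 else 9)) in (let b = a in (\c.3)))))
step 1: [let@root] ((if false then (let r = (3 == 7) in (\s.r)) else (\t.(if (if (((\y.false) 8) && (if true then false else false)) then (4 == 6) else false) then true else ((let z = (9 * 5) in (if true then (\u.true) else (\v.false))) (if (true || true) then (\w.3) else ((\p.(\q.p)) 0)))))) (let a = (4 - (if false then 2 else 9)) in (let b = a in (\c.3))))
step 2: [if@0] ((\t.(if (if (((\y.false) 8) && (if true then false else false)) then (4 == 6) else false) then true else ((let z = (9 * 5) in (if true then (\u.true) else (\v.false))) (if (true || true) then (\w.3) else ((\p.(\q.p)) 0))))) (let a = (4 - (if false then 2 else 9)) in (let b = a in (\c.3))))
step 3: [beta@root] (if (if (((\y.false) 8) && (if true then false else false)) then (4 == 6) else false) then true else ((let z = (9 * 5) in (if true then (\u.true) else (\v.false))) (if (true || true) then (\w.3) else ((\p.(\q.p)) 0))))
step 4: [beta@0.0.0] (if (if (false && (if true then false else false)) then (4 == 6) else false) then true else ((let z = (9 * 5) in (if true then (\u.true) else (\v.false))) (if (true || true) then (\w.3) else ((\p.(\q.p)) 0))))
step 5: [if@0.0.1] (if (if (false && false) then (4 == 6) else false) then true else ((let z = (9 * 5) in (if true then (\u.true) else (\v.false))) (if (true || true) then (\w.3) else ((\p.(\q.p)) 0))))
step 6: [delta@0.0] (if (if false then (4 == 6) else false) then true else ((let z = (9 * 5) in (if true then (\u.true) else (\v.false))) (if (true || true) then (\w.3) else ((\p.(\q.p)) 0))))
step 7: [if@0] (if false then true else ((let z = (9 * 5) in (if true then (\u.true) else (\v.false))) (if (true || true) then (\w.3) else ((\p.(\q.p)) 0))))
step 8: [if@root] ((let z = (9 * 5) in (if true then (\u.true) else (\v.false))) (if (true || true) then (\w.3) else ((\p.(\q.p)) 0)))
step 9: [let@0] ((if true then (\u.true) else (\v.false)) (if (true || true) then (\w.3) else ((\p.(\q.p)) 0)))
step 10: [if@0] ((\u.true) (if (true || true) then (\w.3) else ((\p.(\q.p)) 0)))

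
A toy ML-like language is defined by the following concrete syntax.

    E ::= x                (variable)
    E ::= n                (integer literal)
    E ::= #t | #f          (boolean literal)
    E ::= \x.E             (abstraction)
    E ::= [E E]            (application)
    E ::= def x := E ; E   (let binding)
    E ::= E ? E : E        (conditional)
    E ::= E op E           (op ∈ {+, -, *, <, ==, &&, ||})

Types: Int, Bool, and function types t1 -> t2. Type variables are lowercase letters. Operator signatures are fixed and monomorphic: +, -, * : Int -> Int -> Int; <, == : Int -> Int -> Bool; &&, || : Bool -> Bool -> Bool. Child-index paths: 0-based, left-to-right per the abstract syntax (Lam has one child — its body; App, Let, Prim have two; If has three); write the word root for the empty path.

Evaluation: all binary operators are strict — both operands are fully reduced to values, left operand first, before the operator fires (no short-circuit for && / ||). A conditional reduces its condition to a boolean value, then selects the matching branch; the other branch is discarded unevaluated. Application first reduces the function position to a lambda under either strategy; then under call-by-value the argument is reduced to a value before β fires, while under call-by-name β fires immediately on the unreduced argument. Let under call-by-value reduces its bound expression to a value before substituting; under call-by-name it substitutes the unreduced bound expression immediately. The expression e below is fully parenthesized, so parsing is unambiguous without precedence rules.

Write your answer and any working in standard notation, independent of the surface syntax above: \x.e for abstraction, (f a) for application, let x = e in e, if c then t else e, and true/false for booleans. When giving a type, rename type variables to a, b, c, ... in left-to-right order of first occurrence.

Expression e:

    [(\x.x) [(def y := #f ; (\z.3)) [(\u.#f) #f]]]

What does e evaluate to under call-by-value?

Working:
step 0: ((\x.x) ((let y = false in (\z.3)) ((\u.false) false)))
step 1: [let@1.0] ((\x.x) ((\z.3) ((\u.false) false)))
step 2: [beta@1.1] ((\x.x) ((\z.3) false))
step 3: [beta@1] ((\x.x) 3)
step 4: [beta@root] 3

Answer: 3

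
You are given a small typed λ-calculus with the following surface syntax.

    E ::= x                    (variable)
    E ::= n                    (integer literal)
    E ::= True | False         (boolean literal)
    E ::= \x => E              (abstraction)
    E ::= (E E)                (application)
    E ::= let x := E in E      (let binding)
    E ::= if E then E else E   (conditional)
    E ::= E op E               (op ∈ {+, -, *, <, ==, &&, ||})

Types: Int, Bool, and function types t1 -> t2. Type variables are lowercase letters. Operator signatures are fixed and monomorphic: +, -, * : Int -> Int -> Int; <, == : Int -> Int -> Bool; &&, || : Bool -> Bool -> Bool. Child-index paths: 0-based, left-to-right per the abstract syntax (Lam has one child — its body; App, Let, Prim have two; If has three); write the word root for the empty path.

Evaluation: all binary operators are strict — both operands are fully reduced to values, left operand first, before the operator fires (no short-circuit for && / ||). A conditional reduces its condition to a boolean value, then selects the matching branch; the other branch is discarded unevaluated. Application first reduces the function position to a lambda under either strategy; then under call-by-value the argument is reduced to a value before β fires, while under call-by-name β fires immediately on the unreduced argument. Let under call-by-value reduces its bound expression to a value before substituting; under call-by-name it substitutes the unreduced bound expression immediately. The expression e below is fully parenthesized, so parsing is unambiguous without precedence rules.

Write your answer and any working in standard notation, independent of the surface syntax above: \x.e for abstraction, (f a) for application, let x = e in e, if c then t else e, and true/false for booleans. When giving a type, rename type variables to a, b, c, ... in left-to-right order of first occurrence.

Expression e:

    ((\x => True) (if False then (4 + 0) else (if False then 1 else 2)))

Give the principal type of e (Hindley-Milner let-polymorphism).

Answer: Bool

Derivation:
\x._ : a -> Bool
  unify Bool ~ Bool
  unify Int ~ Int
  unify Int ~ Int
  unify Bool ~ Bool
  unify Int ~ Int
  unify Int ~ Int
  unify a -> Bool ~ Int -> b
  unify a ~ Int
  unify Bool ~ b
_ _ : Bool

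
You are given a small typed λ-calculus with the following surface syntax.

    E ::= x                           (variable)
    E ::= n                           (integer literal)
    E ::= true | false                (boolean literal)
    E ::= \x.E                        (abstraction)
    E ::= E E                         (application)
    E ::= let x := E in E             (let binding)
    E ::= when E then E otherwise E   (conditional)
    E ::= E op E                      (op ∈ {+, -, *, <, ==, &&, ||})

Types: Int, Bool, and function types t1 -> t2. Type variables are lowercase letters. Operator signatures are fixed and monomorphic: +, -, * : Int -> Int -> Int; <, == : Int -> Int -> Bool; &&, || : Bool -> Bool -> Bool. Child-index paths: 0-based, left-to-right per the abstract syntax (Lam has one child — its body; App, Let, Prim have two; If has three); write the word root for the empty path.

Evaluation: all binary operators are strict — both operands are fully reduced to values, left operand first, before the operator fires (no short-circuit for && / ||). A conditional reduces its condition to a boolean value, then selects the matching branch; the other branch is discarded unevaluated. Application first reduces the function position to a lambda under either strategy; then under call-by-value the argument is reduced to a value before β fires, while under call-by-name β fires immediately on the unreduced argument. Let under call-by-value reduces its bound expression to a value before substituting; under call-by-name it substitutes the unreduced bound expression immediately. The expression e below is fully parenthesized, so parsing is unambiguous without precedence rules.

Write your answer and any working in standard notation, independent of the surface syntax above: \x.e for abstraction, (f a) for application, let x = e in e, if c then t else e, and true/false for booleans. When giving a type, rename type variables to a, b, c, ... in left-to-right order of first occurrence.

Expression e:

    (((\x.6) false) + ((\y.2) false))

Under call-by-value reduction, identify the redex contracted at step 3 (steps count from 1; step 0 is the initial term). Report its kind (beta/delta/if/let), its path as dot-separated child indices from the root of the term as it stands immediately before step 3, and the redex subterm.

Answer: delta at root : (6 + 2)

Working:
step 0: (((\x.6) false) + ((\y.2) false))
step 1: [beta@0] (6 + ((\y.2) false))
step 2: [beta@1] (6 + 2)
step 3: [delta@root] 8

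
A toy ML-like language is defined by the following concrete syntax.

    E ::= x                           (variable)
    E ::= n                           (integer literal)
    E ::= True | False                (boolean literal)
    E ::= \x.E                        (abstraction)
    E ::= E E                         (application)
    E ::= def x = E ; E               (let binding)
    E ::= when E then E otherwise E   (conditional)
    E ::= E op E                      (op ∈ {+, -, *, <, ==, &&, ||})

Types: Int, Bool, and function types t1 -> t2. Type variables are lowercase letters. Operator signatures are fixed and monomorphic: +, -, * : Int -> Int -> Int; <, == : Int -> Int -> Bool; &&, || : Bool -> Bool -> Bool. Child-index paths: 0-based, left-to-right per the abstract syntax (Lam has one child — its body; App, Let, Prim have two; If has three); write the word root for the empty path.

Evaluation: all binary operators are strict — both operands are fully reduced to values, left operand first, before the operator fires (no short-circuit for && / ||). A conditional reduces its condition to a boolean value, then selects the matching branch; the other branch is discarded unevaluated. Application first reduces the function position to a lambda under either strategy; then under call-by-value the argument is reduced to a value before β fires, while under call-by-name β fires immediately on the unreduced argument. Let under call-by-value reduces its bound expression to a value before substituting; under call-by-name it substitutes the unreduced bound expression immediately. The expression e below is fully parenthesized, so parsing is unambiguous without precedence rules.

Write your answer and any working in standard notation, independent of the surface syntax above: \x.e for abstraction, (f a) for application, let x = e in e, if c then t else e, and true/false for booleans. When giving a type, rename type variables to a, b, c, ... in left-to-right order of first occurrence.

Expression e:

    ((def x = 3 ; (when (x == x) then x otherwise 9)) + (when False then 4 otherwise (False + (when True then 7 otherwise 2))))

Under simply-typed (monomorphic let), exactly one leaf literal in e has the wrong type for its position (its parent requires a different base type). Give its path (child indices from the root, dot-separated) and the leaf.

Answer: 1.2.0 : false

Trace:
let x : Int
x : Int
  unify Int ~ Int
x : Int
  unify Int ~ Int
  unify Bool ~ Bool
x : Int
  unify Int ~ Int
  unify Int ~ Int
  unify Bool ~ Bool
  unify Bool ~ Int
  FAIL: mismatch Bool ~ Int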